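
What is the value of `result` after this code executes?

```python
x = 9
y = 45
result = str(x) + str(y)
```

x = 9; y = 45; result = '945'

'945'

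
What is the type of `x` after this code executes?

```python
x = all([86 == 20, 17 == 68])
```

all() returns bool

bool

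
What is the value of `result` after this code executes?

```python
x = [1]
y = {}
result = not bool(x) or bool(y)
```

x = [1]; y = {}; result = False

False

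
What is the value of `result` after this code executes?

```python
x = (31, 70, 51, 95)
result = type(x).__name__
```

x is tuple; result = 'tuple'

'tuple'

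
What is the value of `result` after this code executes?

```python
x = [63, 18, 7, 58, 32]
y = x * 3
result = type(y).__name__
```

x is list; y is list; result = 'list'

'list'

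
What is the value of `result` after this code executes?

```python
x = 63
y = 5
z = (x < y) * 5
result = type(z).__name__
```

x is int; y is int; z is int; result = 'int'

'int'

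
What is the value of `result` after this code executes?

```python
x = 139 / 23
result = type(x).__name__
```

x is float; result = 'float'

'float'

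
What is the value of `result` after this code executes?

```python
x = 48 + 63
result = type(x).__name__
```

x is int; result = 'int'

'int'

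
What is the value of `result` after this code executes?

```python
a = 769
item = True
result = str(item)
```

a = 769; item = True; result = 'True'

'True'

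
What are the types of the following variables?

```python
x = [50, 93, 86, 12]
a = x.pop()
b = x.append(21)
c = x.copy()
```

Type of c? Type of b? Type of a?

copy() returns list; append() returns None; pop() returns element

list, NoneType, int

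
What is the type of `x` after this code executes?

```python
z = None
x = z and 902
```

'and' returns first falsy value (None)

NoneType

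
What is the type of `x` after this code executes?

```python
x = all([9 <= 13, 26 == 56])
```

all() returns bool

bool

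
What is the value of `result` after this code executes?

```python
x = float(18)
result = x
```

x = 18.0; result = 18.0

18.0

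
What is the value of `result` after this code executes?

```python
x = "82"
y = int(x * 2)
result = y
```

x = '82'; y = 8282; result = 8282

8282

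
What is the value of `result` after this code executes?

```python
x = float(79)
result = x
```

x = 79.0; result = 79.0

79.0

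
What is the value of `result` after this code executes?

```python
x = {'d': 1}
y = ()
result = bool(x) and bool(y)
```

x = {'d': 1}; y = (); result = False

False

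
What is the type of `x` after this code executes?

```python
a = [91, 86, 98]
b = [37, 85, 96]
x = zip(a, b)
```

zip() returns a zip object

zip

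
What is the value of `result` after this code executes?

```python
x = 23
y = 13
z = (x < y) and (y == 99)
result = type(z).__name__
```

x is int; y is int; z is bool; result = 'bool'

'bool'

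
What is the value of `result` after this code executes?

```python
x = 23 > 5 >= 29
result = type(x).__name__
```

x is bool; result = 'bool'

'bool'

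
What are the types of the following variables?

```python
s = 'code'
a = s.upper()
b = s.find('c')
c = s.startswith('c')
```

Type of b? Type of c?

find() returns int; startswith() returns bool

int, bool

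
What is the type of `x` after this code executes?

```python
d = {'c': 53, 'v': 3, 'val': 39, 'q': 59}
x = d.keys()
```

.keys() returns dict_keys view

dict_keys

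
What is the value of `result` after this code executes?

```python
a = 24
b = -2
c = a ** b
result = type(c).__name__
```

a is int; b is int; c is float; result = 'float'

'float'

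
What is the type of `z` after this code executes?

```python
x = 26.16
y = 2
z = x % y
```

float % int = float

float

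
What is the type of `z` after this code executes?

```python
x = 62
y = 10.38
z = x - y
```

int - float = float

float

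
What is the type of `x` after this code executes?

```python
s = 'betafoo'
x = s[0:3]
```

Slicing a str returns str

str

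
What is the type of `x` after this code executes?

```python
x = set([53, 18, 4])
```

set() constructor returns set

set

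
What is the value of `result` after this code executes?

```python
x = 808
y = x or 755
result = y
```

x = 808; y = 808; result = 808

808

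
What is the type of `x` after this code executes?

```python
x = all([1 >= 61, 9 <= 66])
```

all() returns bool

bool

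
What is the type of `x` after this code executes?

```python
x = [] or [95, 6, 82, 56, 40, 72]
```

'or' returns first truthy value (list)

list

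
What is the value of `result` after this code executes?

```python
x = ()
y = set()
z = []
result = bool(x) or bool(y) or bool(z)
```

x = (); y = set(); z = []; result = False

False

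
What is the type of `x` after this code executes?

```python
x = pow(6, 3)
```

pow(int, int) returns int

int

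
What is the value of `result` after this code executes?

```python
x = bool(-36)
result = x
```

x = True; result = True

True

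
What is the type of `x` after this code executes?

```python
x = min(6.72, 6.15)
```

min() of floats returns float

float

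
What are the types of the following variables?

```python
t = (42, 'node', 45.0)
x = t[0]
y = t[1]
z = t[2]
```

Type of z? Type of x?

tuple[2] is float; tuple[0] is int

float, int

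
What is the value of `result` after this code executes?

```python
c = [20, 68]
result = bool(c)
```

c = [20, 68]; result = True

True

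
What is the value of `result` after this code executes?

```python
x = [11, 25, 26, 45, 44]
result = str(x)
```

x = [11, 25, 26, 45, 44]; result = '[11, 25, 26, 45, 44]'

'[11, 25, 26, 45, 44]'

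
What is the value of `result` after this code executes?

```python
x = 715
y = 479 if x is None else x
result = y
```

x = 715; y = 715; result = 715

715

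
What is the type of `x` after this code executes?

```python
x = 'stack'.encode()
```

str.encode() returns bytes

bytes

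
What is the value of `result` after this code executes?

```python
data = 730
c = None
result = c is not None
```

data = 730; c = None; result = False

False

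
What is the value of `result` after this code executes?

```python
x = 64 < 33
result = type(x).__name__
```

x is bool; result = 'bool'

'bool'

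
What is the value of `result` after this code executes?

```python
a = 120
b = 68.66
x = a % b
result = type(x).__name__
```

a is int; b is float; x is float; result = 'float'

'float'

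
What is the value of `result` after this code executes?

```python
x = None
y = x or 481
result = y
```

x = None; y = 481; result = 481

481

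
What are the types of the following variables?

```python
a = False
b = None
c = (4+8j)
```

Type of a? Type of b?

a is assigned the constant False, which has type bool; b is assigned None, whose type is NoneType

bool, NoneType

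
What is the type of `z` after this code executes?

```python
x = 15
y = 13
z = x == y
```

Equality comparison returns bool

bool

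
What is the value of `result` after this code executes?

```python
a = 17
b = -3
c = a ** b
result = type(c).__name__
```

a is int; b is int; c is float; result = 'float'

'float'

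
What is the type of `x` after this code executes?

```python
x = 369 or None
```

'or' returns first truthy value

int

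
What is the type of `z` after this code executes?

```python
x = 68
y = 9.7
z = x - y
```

int - float = float

float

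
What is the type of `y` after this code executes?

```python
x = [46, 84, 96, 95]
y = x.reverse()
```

list.reverse() returns None

NoneType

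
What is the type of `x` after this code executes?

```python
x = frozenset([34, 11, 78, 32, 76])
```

frozenset() returns frozenset

frozenset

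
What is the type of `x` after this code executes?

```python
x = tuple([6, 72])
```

tuple() constructor returns tuple

tuple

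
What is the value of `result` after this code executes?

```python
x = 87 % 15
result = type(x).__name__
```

x is int; result = 'int'

'int'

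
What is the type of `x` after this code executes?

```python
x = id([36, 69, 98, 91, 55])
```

id() returns int

int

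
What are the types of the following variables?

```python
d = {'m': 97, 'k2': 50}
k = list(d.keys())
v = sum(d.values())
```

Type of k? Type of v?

list() converts to list; sum of ints is int

list, int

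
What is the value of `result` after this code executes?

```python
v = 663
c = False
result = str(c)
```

v = 663; c = False; result = 'False'

'False'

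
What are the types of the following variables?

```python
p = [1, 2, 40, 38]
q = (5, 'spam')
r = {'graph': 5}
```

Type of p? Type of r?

p is assigned a list literal (square brackets); r is assigned a dict literal ({key: value})

list, dict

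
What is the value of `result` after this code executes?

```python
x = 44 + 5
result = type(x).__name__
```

x is int; result = 'int'

'int'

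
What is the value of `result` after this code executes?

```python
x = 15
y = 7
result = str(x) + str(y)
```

x = 15; y = 7; result = '157'

'157'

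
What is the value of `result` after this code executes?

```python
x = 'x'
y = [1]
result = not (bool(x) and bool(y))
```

x = 'x'; y = [1]; result = False

False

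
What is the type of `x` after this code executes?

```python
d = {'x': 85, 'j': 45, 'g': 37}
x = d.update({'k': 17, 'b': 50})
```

dict.update() returns None

NoneType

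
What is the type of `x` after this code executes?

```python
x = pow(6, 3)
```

pow(int, int) returns int

int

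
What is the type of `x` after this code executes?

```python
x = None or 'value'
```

'or' with None returns the other truthy value (str)

str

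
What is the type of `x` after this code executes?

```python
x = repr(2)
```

repr() returns str

str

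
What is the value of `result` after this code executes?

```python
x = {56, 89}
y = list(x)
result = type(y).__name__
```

x is set; y is list; result = 'list'

'list'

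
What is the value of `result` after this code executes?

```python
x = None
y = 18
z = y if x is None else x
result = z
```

x = None; y = 18; z = 18; result = 18

18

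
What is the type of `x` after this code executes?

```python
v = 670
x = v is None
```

'is' comparison returns bool

bool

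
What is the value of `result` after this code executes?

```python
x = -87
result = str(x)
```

x = -87; result = '-87'

'-87'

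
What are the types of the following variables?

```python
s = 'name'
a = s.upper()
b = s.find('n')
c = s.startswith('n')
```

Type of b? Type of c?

find() returns int; startswith() returns bool

int, bool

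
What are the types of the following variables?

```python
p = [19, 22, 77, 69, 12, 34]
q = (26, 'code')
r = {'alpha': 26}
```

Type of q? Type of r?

q is assigned a tuple (parenthesized, comma-separated values); r is assigned a dict literal ({key: value})

tuple, dict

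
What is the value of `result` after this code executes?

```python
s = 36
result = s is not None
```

s = 36; result = True

True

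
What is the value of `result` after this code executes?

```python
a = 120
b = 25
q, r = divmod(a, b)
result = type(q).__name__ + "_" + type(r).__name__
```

a is int; b is int; q is int; r is int; result = 'int_int'

'int_int'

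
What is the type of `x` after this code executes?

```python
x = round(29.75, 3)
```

round() with decimal places returns float

float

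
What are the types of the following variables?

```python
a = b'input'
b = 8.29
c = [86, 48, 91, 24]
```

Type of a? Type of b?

a is assigned a bytes literal (b'...' prefix); b is assigned a number with a decimal point, so it is a float

bytes, float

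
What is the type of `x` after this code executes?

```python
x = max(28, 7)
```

max() of ints returns int

int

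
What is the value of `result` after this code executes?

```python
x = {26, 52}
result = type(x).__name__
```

x is set; result = 'set'

'set'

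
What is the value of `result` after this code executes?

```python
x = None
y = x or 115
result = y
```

x = None; y = 115; result = 115

115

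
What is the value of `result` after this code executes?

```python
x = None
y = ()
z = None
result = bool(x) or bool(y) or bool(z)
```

x = None; y = (); z = None; result = False

False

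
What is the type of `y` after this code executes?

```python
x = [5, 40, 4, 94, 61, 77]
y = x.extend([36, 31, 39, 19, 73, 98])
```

list.extend() returns None

NoneType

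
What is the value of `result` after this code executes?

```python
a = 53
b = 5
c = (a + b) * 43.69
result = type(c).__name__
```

a is int; b is int; c is float; result = 'float'

'float'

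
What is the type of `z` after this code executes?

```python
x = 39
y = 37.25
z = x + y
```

int + float = float

float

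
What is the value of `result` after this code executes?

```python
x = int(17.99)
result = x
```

x = 17; result = 17

17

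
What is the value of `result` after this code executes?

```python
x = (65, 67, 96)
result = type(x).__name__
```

x is tuple; result = 'tuple'

'tuple'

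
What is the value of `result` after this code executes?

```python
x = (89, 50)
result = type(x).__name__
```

x is tuple; result = 'tuple'

'tuple'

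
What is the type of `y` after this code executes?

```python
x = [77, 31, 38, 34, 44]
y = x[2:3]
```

Slicing a list returns a list

list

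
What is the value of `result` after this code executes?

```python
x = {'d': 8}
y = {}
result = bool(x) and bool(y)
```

x = {'d': 8}; y = {}; result = False

False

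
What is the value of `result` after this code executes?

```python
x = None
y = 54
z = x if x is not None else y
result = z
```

x = None; y = 54; z = 54; result = 54

54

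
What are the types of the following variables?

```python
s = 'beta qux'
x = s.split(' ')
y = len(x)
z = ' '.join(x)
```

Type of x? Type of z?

str.split() returns list; str.join() returns str

list, str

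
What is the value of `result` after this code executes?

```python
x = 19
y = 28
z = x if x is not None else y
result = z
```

x = 19; y = 28; z = 19; result = 19

19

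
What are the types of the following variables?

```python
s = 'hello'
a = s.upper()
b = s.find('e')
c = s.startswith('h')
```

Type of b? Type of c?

find() returns int; startswith() returns bool

int, bool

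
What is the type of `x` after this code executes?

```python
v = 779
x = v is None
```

'is' comparison returns bool

bool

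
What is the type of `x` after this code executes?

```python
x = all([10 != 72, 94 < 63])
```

all() returns bool

bool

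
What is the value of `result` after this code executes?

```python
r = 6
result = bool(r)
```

r = 6; result = True

True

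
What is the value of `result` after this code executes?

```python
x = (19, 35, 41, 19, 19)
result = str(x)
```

x = (19, 35, 41, 19, 19); result = '(19, 35, 41, 19, 19)'

'(19, 35, 41, 19, 19)'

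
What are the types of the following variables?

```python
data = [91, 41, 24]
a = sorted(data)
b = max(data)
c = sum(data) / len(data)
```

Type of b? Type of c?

max of ints returns int; int / int = float

int, float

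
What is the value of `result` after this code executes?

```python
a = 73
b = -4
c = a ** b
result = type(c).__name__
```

a is int; b is int; c is float; result = 'float'

'float'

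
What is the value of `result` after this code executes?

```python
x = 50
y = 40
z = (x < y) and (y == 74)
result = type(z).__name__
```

x is int; y is int; z is bool; result = 'bool'

'bool'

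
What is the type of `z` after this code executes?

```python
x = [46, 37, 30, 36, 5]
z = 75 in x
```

'in' operator returns bool

bool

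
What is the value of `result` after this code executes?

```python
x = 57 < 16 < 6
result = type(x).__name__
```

x is bool; result = 'bool'

'bool'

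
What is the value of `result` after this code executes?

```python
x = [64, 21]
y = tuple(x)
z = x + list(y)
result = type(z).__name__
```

x is list; y is tuple; z is list; result = 'list'

'list'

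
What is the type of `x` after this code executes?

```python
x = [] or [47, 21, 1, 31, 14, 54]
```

'or' returns first truthy value (list)

list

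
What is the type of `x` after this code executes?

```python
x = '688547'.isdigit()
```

str.isdigit() returns bool

bool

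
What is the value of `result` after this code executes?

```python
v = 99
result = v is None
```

v = 99; result = False

False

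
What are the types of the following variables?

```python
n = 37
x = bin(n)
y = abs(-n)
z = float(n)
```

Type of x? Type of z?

bin() returns str; float() returns float

str, float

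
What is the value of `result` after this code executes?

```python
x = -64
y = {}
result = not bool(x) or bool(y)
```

x = -64; y = {}; result = False

False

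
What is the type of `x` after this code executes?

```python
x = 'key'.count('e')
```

str.count() returns int

int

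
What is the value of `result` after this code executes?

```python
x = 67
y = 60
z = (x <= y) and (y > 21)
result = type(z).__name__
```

x is int; y is int; z is bool; result = 'bool'

'bool'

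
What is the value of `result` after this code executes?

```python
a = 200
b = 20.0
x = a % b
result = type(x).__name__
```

a is int; b is float; x is float; result = 'float'

'float'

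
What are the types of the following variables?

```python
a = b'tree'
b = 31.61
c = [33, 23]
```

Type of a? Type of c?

a is assigned a bytes literal (b'...' prefix); c is assigned a list literal (square brackets)

bytes, list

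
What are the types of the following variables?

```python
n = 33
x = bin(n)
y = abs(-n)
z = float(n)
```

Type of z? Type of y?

float() returns float; abs() of int returns int

float, int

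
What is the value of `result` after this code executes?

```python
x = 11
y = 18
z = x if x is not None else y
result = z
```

x = 11; y = 18; z = 11; result = 11

11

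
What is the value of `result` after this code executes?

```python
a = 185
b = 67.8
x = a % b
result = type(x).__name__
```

a is int; b is float; x is float; result = 'float'

'float'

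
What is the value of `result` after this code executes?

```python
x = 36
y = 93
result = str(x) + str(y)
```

x = 36; y = 93; result = '3693'

'3693'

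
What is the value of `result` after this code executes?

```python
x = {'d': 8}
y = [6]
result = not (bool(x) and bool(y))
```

x = {'d': 8}; y = [6]; result = False

False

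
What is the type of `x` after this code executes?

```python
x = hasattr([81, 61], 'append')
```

hasattr() returns bool

bool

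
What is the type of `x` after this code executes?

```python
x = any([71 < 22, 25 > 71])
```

any() returns bool

bool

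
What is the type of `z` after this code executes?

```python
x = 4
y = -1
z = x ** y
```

int ** negative = float

float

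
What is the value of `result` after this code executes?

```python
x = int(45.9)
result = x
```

x = 45; result = 45

45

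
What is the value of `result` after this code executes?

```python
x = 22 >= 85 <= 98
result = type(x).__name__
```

x is bool; result = 'bool'

'bool'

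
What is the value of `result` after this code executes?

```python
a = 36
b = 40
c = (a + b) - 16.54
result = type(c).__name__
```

a is int; b is int; c is float; result = 'float'

'float'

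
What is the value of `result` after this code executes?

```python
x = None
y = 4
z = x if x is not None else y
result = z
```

x = None; y = 4; z = 4; result = 4

4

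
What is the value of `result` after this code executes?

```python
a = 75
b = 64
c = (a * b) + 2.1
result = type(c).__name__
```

a is int; b is int; c is float; result = 'float'

'float'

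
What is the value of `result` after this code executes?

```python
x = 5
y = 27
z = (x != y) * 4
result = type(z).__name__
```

x is int; y is int; z is int; result = 'int'

'int'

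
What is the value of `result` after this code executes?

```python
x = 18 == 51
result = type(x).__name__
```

x is bool; result = 'bool'

'bool'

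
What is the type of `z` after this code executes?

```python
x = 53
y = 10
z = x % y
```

int % int = int

int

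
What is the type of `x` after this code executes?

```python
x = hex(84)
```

hex() returns str representation

str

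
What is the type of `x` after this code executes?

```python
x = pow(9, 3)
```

pow(int, int) returns int

int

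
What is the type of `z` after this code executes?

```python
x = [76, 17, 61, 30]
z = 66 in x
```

'in' operator returns bool

bool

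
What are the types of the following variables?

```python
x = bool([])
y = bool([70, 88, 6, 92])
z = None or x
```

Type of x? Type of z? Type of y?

bool() returns bool; None or bool returns the bool; bool() returns bool

bool, bool, bool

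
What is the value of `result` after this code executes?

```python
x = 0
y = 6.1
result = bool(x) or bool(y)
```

x = 0; y = 6.1; result = True

True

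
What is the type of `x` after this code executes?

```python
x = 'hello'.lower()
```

str.lower() returns str

str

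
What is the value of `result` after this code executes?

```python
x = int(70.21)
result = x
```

x = 70; result = 70

70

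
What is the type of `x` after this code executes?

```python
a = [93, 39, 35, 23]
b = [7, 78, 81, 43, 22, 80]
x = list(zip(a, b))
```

list(zip()) returns a list of tuples

list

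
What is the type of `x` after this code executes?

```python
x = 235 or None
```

'or' returns first truthy value

int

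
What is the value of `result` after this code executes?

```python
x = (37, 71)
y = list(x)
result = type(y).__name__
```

x is tuple; y is list; result = 'list'

'list'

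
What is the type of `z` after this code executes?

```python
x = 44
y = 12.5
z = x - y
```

int - float = float

float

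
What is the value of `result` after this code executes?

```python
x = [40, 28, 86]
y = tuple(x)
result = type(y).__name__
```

x is list; y is tuple; result = 'tuple'

'tuple'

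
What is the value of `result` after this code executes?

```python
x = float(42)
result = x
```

x = 42.0; result = 42.0

42.0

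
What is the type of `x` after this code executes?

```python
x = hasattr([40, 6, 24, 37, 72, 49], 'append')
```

hasattr() returns bool

bool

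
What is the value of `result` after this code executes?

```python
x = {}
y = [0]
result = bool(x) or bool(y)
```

x = {}; y = [0]; result = True

True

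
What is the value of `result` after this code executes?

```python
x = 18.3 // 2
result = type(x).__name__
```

x is float; result = 'float'

'float'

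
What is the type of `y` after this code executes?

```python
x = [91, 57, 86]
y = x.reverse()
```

list.reverse() returns None

NoneType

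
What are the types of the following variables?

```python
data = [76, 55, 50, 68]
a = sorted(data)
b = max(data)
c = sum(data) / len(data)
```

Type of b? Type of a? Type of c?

max of ints returns int; sorted() returns list; int / int = float

int, list, float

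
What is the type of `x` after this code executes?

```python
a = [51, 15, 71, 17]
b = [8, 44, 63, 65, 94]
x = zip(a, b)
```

zip() returns a zip object

zip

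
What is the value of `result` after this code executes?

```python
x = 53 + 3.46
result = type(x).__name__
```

x is float; result = 'float'

'float'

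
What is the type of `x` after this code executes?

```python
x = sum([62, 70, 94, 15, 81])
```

sum() of ints returns int

int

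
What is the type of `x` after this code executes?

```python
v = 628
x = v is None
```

'is' comparison returns bool

bool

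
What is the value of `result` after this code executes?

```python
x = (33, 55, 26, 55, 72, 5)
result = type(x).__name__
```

x is tuple; result = 'tuple'

'tuple'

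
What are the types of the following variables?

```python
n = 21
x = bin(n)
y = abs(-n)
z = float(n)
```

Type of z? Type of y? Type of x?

float() returns float; abs() of int returns int; bin() returns str

float, int, str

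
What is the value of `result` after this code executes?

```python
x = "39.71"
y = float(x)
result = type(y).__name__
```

x is str; y is float; result = 'float'

'float'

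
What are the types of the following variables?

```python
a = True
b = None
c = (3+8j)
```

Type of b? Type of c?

b is assigned None, whose type is NoneType; c is assigned (3+8j), an int plus an imaginary literal (j suffix), which evaluates to complex

NoneType, complex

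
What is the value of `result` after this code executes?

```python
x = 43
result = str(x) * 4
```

x = 43; result = '43434343'

'43434343'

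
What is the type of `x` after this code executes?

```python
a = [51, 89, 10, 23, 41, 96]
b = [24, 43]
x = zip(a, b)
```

zip() returns a zip object

zip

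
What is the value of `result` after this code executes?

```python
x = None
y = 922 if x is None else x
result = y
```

x = None; y = 922; result = 922

922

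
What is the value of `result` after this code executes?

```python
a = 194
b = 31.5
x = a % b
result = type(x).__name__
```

a is int; b is float; x is float; result = 'float'

'float'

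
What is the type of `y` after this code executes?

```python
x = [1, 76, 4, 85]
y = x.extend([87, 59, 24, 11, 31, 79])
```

list.extend() returns None

NoneType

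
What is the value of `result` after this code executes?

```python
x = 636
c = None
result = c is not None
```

x = 636; c = None; result = False

False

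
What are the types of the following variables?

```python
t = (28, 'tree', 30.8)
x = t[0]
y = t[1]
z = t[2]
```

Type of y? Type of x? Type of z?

tuple[1] is str; tuple[0] is int; tuple[2] is float

str, int, float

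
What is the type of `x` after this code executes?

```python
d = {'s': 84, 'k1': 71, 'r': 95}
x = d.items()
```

dict.items() returns dict_items view

dict_items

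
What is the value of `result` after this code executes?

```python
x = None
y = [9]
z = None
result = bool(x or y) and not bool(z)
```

x = None; y = [9]; z = None; result = True

True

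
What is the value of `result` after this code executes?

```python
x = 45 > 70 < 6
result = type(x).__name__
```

x is bool; result = 'bool'

'bool'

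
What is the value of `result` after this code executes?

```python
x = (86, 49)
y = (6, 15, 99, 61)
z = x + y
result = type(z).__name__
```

x is tuple; y is tuple; z is tuple; result = 'tuple'

'tuple'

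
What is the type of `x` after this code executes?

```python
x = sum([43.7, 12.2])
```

sum() of floats returns float

float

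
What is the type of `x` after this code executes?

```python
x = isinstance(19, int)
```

isinstance() returns bool

bool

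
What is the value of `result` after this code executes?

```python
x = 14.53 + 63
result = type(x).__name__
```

x is float; result = 'float'

'float'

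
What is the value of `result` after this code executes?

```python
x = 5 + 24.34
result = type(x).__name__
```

x is float; result = 'float'

'float'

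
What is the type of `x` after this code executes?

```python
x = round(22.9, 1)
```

round() with decimal places returns float

float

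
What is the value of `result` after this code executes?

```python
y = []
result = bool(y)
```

y = []; result = False

False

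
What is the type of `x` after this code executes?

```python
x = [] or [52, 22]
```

'or' returns first truthy value (list)

list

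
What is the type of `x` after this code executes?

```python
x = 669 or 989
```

'or' returns first truthy value (int)

int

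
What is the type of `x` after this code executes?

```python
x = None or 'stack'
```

'or' with None returns the other truthy value (str)

str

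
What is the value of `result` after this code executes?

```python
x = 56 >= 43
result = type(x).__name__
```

x is bool; result = 'bool'

'bool'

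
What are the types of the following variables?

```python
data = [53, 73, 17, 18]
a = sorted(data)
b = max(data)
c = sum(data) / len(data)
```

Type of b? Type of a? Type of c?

max of ints returns int; sorted() returns list; int / int = float

int, list, float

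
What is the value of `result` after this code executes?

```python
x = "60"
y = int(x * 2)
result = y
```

x = '60'; y = 6060; result = 6060

6060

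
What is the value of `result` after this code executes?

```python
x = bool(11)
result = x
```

x = True; result = True

True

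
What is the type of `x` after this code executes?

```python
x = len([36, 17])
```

len() always returns int

int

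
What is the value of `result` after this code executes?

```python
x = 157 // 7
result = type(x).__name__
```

x is int; result = 'int'

'int'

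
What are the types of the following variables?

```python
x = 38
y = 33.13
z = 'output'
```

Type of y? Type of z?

y is assigned a number with a decimal point, so it is a float; z is assigned a quoted string literal, so it is a str

float, str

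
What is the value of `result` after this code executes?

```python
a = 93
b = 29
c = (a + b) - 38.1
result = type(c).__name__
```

a is int; b is int; c is float; result = 'float'

'float'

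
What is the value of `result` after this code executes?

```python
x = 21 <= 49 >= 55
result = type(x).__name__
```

x is bool; result = 'bool'

'bool'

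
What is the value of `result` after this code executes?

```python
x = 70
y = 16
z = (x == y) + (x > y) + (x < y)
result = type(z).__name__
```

x is int; y is int; z is int; result = 'int'

'int'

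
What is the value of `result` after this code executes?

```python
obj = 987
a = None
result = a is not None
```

obj = 987; a = None; result = False

False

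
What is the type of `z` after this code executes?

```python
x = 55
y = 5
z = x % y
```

int % int = int

int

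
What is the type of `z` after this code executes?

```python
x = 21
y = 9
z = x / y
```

int / int = float

float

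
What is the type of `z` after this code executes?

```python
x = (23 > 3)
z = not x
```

'not' returns bool

bool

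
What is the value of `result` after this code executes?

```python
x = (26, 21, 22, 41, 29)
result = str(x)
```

x = (26, 21, 22, 41, 29); result = '(26, 21, 22, 41, 29)'

'(26, 21, 22, 41, 29)'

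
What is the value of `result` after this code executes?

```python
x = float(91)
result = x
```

x = 91.0; result = 91.0

91.0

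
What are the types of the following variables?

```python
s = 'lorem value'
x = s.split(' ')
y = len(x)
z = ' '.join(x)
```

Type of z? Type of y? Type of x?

str.join() returns str; len() returns int; str.split() returns list

str, int, list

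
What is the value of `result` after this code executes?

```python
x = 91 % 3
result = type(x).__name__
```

x is int; result = 'int'

'int'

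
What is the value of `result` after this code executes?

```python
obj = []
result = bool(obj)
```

obj = []; result = False

False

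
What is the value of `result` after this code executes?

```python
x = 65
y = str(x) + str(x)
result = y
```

x = 65; y = '6565'; result = '6565'

'6565'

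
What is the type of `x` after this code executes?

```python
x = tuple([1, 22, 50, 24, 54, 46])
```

tuple() constructor returns tuple

tuple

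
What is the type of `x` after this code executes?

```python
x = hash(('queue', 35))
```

hash() returns int

int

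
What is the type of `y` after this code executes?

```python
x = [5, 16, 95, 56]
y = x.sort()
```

list.sort() returns None (mutates in place)

NoneType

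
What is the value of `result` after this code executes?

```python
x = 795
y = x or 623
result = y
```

x = 795; y = 795; result = 795

795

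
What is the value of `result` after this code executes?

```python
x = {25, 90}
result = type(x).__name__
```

x is set; result = 'set'

'set'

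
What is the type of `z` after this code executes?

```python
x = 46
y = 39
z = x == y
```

Equality comparison returns bool

bool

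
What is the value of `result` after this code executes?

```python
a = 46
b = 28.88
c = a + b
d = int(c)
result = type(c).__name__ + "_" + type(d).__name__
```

a is int; b is float; c is float; d is int; result = 'float_int'

'float_int'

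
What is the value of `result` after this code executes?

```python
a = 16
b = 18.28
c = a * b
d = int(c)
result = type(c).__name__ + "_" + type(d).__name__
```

a is int; b is float; c is float; d is int; result = 'float_int'

'float_int'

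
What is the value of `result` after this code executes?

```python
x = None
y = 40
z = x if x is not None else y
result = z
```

x = None; y = 40; z = 40; result = 40

40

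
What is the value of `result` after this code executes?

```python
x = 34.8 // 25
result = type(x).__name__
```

x is float; result = 'float'

'float'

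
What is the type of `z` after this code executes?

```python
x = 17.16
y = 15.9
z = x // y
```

float // float = float

float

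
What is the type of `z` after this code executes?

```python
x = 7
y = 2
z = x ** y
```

positive int ** positive int = int

int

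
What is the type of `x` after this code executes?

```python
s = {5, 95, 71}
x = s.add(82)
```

set.add() returns None (mutates in place)

NoneType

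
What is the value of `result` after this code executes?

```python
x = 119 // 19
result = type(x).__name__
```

x is int; result = 'int'

'int'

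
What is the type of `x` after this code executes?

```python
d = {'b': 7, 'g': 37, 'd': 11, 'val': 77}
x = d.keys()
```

.keys() returns dict_keys view

dict_keys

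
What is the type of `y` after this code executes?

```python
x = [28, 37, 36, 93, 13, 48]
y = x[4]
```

Indexing list[int] returns int

int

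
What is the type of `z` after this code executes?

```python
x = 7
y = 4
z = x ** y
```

positive int ** positive int = int

int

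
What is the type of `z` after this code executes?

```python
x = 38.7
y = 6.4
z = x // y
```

float // float = float

float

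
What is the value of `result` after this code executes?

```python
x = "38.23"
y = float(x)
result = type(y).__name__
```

x is str; y is float; result = 'float'

'float'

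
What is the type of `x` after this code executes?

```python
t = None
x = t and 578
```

'and' returns first falsy value (None)

NoneType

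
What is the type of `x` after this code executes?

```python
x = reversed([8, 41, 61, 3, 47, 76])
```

reversed() on a list returns list_reverseiterator

list_reverseiterator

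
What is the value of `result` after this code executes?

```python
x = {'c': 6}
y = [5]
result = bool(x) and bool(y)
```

x = {'c': 6}; y = [5]; result = True

True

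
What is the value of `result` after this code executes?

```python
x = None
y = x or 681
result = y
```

x = None; y = 681; result = 681

681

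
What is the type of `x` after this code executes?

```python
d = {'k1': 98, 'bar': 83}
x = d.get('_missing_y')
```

dict.get() returns None when key not found

NoneType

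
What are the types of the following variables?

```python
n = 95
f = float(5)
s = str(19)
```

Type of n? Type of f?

n is assigned a bare integer (no decimal point), so it is an int; f is assigned the result of calling float(), which returns a float

int, float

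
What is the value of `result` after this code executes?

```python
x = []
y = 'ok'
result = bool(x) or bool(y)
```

x = []; y = 'ok'; result = True

True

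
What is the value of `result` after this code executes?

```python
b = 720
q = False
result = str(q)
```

b = 720; q = False; result = 'False'

'False'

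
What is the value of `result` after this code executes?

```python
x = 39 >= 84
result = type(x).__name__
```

x is bool; result = 'bool'

'bool'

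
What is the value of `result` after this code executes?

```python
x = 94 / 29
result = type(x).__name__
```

x is float; result = 'float'

'float'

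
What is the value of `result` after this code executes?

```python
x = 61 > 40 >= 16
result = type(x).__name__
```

x is bool; result = 'bool'

'bool'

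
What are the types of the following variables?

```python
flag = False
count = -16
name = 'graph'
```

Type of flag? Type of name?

flag is assigned the constant False, which has type bool; name is assigned a quoted string literal, so it is a str

bool, str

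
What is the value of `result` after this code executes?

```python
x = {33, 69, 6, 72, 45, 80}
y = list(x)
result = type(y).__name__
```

x is set; y is list; result = 'list'

'list'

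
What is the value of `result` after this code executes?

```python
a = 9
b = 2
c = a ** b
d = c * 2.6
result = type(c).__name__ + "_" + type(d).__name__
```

a is int; b is int; c is int; d is float; result = 'int_float'

'int_float'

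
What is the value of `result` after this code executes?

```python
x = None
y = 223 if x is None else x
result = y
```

x = None; y = 223; result = 223

223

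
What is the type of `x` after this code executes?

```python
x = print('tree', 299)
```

print() returns None

NoneType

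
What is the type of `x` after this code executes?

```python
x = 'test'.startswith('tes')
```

str.startswith() returns bool

bool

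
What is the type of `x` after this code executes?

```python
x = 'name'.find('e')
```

str.find() returns int index

int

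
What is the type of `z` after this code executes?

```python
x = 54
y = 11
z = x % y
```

int % int = int

int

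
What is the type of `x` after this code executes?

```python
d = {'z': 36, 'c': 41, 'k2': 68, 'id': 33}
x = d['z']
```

Accessing dict[str, int] with str key returns int

int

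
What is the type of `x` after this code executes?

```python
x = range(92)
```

range() returns a range object

range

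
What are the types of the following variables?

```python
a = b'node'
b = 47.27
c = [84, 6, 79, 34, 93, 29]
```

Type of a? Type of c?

a is assigned a bytes literal (b'...' prefix); c is assigned a list literal (square brackets)

bytes, list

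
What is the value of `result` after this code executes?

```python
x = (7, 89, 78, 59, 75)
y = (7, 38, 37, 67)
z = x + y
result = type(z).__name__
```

x is tuple; y is tuple; z is tuple; result = 'tuple'

'tuple'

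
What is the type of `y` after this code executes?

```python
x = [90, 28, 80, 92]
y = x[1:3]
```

Slicing a list returns a list

list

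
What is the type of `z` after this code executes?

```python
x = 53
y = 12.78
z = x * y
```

int * float = float

float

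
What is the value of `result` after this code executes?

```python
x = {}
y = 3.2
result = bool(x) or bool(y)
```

x = {}; y = 3.2; result = True

True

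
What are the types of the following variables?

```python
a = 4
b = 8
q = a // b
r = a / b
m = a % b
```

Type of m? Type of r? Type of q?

% of ints returns int; / returns float; // returns int

int, float, int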